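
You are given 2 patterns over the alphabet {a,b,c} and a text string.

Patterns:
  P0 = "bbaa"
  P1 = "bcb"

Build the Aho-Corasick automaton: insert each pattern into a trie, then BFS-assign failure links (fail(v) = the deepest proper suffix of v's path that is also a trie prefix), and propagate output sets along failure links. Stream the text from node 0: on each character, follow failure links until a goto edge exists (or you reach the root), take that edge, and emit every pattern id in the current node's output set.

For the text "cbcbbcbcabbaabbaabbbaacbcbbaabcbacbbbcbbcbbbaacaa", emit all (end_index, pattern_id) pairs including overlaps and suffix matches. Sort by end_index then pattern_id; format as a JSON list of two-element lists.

Construct AC machine:
Trie nodes:
  0='ε' goto b→1
  1='b' goto b→2 c→5
  2='bb' goto a→3
  3='bba' goto a→4
  4='bbaa' goto ·  ←P0
  5='bc' goto b→6
  6='bcb' goto ·  ←P1

Failure links (BFS by depth):
  fail(1) 'b': from fail(0)=0 chase 'b': 0 ⇒ 0;  out=∅∪out(0)=∅
  fail(2) 'bb': from fail(1)=0 chase 'b': 0 ⇒ 1;  out=∅∪out(1)=∅
  fail(5) 'bc': from fail(1)=0 chase 'c': 0 ⇒ 0;  out=∅∪out(0)=∅
  fail(3) 'bba': from fail(2)=1 chase 'a': 1→0 ⇒ 0;  out=∅∪out(0)=∅
  fail(6) 'bcb': from fail(5)=0 chase 'b': 0 ⇒ 1;  out={1}∪out(1)={1}
  fail(4) 'bbaa': from fail(3)=0 chase 'a': 0 ⇒ 0;  out={0}∪out(0)={0}

Text stream:
pos 0 'c': at 0
pos 1 'b': at 1
pos 2 'c': at 5
pos 3 'b': at 6  → match P1@[1:3]
pos 4 'b': at 2 (fail-walked)
pos 5 'c': at 5 (fail-walked)
pos 6 'b': at 6  → match P1@[4:6]
pos 7 'c': at 5 (fail-walked)
pos 8 'a': at 0 (fail-walked)
pos 9 'b': at 1
pos 10 'b': at 2
pos 11 'a': at 3
pos 12 'a': at 4  → match P0@[9:12]
pos 13 'b': at 1 (fail-walked)
pos 14 'b': at 2
pos 15 'a': at 3
pos 16 'a': at 4  → match P0@[13:16]
pos 17 'b': at 1 (fail-walked)
pos 18 'b': at 2
pos 19 'b': at 2 (fail-walked)
pos 20 'a': at 3
pos 21 'a': at 4  → match P0@[18:21]
pos 22 'c': at 0 (fail-walked)
pos 23 'b': at 1
pos 24 'c': at 5
pos 25 'b': at 6  → match P1@[23:25]
pos 26 'b': at 2 (fail-walked)
pos 27 'a': at 3
pos 28 'a': at 4  → match P0@[25:28]
pos 29 'b': at 1 (fail-walked)
pos 30 'c': at 5
pos 31 'b': at 6  → match P1@[29:31]
pos 32 'a': at 0 (fail-walked)
pos 33 'c': at 0
pos 34 'b': at 1
pos 35 'b': at 2
pos 36 'b': at 2 (fail-walked)
pos 37 'c': at 5 (fail-walked)
pos 38 'b': at 6  → match P1@[36:38]
pos 39 'b': at 2 (fail-walked)
pos 40 'c': at 5 (fail-walked)
pos 41 'b': at 6  → match P1@[39:41]
pos 42 'b': at 2 (fail-walked)
pos 43 'b': at 2 (fail-walked)
pos 44 'a': at 3
pos 45 'a': at 4  → match P0@[42:45]
pos 46 'c': at 0 (fail-walked)
pos 47 'a': at 0
pos 48 'a': at 0

All matches (sorted): [[3,1],[6,1],[12,0],[16,0],[21,0],[25,1],[28,0],[31,1],[38,1],[41,1],[45,0]]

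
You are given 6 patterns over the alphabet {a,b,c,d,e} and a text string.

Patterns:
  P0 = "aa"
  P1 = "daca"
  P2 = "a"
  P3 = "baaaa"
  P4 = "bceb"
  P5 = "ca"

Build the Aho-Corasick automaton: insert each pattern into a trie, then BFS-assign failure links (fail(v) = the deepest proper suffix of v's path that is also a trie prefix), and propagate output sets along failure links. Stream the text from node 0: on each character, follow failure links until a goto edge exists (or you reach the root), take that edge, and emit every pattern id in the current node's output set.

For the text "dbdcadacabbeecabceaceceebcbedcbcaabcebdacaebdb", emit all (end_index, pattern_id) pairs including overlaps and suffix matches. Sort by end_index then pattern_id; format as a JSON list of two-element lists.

Build automaton:
Trie nodes:
  0='ε' goto a→1 b→7 c→15 d→3
  1='a' goto a→2  ←P2
  2='aa' goto ·  ←P0
  3='d' goto a→4
  4='da' goto c→5
  5='dac' goto a→6
  6='daca' goto ·  ←P1
  7='b' goto a→8 c→12
  8='ba' goto a→9
  9='baa' goto a→10
  10='baaa' goto a→11
  11='baaaa' goto ·  ←P3
  12='bc' goto e→13
  13='bce' goto b→14
  14='bceb' goto ·  ←P4
  15='c' goto a→16
  16='ca' goto ·  ←P5

BFS fail/out derivation:
  fail(1) 'a': from fail(0)=0 chase 'a': 0 ⇒ 0;  out={2}∪out(0)={2}
  fail(3) 'd': from fail(0)=0 chase 'd': 0 ⇒ 0;  out=∅∪out(0)=∅
  fail(7) 'b': from fail(0)=0 chase 'b': 0 ⇒ 0;  out=∅∪out(0)=∅
  fail(15) 'c': from fail(0)=0 chase 'c': 0 ⇒ 0;  out=∅∪out(0)=∅
  fail(2) 'aa': from fail(1)=0 chase 'a': 0 ⇒ 1;  out={0}∪out(1)={0,2}
  fail(4) 'da': from fail(3)=0 chase 'a': 0 ⇒ 1;  out=∅∪out(1)={2}
  fail(8) 'ba': from fail(7)=0 chase 'a': 0 ⇒ 1;  out=∅∪out(1)={2}
  fail(12) 'bc': from fail(7)=0 chase 'c': 0 ⇒ 15;  out=∅∪out(15)=∅
  fail(16) 'ca': from fail(15)=0 chase 'a': 0 ⇒ 1;  out={5}∪out(1)={2,5}
  fail(5) 'dac': from fail(4)=1 chase 'c': 1→0 ⇒ 15;  out=∅∪out(15)=∅
  fail(9) 'baa': from fail(8)=1 chase 'a': 1 ⇒ 2;  out=∅∪out(2)={0,2}
  fail(13) 'bce': from fail(12)=15 chase 'e': 15→0 ⇒ 0;  out=∅∪out(0)=∅
  fail(6) 'daca': from fail(5)=15 chase 'a': 15 ⇒ 16;  out={1}∪out(16)={1,2,5}
  fail(10) 'baaa': from fail(9)=2 chase 'a': 2→1 ⇒ 2;  out=∅∪out(2)={0,2}
  fail(14) 'bceb': from fail(13)=0 chase 'b': 0 ⇒ 7;  out={4}∪out(7)={4}
  fail(11) 'baaaa': from fail(10)=2 chase 'a': 2→1 ⇒ 2;  out={3}∪out(2)={0,2,3}

Scan:
pos 0 'd': at 3
pos 1 'b': at 7 (fail-walked)
pos 2 'd': at 3 (fail-walked)
pos 3 'c': at 15 (fail-walked)
pos 4 'a': at 16  emit P2@[4:4],P5@[3:4]
pos 5 'd': at 3 (fail-walked)
pos 6 'a': at 4  emit P2@[6:6]
pos 7 'c': at 5
pos 8 'a': at 6  emit P1@[5:8],P2@[8:8],P5@[7:8]
pos 9 'b': at 7 (fail-walked)
pos 10 'b': at 7 (fail-walked)
pos 11 'e': at 0 (fail-walked)
pos 12 'e': at 0
pos 13 'c': at 15
pos 14 'a': at 16  emit P2@[14:14],P5@[13:14]
pos 15 'b': at 7 (fail-walked)
pos 16 'c': at 12
pos 17 'e': at 13
pos 18 'a': at 1 (fail-walked)  emit P2@[18:18]
pos 19 'c': at 15 (fail-walked)
pos 20 'e': at 0 (fail-walked)
pos 21 'c': at 15
pos 22 'e': at 0 (fail-walked)
pos 23 'e': at 0
pos 24 'b': at 7
pos 25 'c': at 12
pos 26 'b': at 7 (fail-walked)
pos 27 'e': at 0 (fail-walked)
pos 28 'd': at 3
pos 29 'c': at 15 (fail-walked)
pos 30 'b': at 7 (fail-walked)
pos 31 'c': at 12
pos 32 'a': at 16 (fail-walked)  emit P2@[32:32],P5@[31:32]
pos 33 'a': at 2 (fail-walked)  emit P0@[32:33],P2@[33:33]
pos 34 'b': at 7 (fail-walked)
pos 35 'c': at 12
pos 36 'e': at 13
pos 37 'b': at 14  emit P4@[34:37]
pos 38 'd': at 3 (fail-walked)
pos 39 'a': at 4  emit P2@[39:39]
pos 40 'c': at 5
pos 41 'a': at 6  emit P1@[38:41],P2@[41:41],P5@[40:41]
pos 42 'e': at 0 (fail-walked)
pos 43 'b': at 7
pos 44 'd': at 3 (fail-walked)
pos 45 'b': at 7 (fail-walked)

All matches (sorted): [[4,2],[4,5],[6,2],[8,1],[8,2],[8,5],[14,2],[14,5],[18,2],[32,2],[32,5],[33,0],[33,2],[37,4],[39,2],[41,1],[41,2],[41,5]]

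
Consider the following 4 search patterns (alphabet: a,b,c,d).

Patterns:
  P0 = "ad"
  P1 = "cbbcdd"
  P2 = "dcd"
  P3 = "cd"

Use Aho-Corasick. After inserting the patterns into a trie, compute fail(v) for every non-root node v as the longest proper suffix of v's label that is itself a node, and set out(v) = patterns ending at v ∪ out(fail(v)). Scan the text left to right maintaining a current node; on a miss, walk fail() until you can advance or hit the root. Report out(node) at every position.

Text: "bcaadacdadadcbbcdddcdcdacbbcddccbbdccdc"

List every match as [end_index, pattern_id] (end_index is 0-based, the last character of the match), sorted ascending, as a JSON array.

Build:
Trie nodes:
  n0 'ε': a→1 c→3 d→9
  n1 'a': d→2
  n2 'ad': ·  [P0 ends]
  n3 'c': b→4 d→12
  n4 'cb': b→5
  n5 'cbb': c→6
  n6 'cbbc': d→7
  n7 'cbbcd': d→8
  n8 'cbbcdd': ·  [P1 ends]
  n9 'd': c→10
  n10 'dc': d→11
  n11 'dcd': ·  [P2 ends]
  n12 'cd': ·  [P3 ends]

Failure links (BFS by depth):
  fail(1) 'a': from fail(0)=0 chase 'a': 0 ⇒ 0;  out=∅∪out(0)=∅
  fail(3) 'c': from fail(0)=0 chase 'c': 0 ⇒ 0;  out=∅∪out(0)=∅
  fail(9) 'd': from fail(0)=0 chase 'd': 0 ⇒ 0;  out=∅∪out(0)=∅
  fail(2) 'ad': from fail(1)=0 chase 'd': 0 ⇒ 9;  out={0}∪out(9)={0}
  fail(4) 'cb': from fail(3)=0 chase 'b': 0 ⇒ 0;  out=∅∪out(0)=∅
  fail(10) 'dc': from fail(9)=0 chase 'c': 0 ⇒ 3;  out=∅∪out(3)=∅
  fail(12) 'cd': from fail(3)=0 chase 'd': 0 ⇒ 9;  out={3}∪out(9)={3}
  fail(5) 'cbb': from fail(4)=0 chase 'b': 0 ⇒ 0;  out=∅∪out(0)=∅
  fail(11) 'dcd': from fail(10)=3 chase 'd': 3 ⇒ 12;  out={2}∪out(12)={2,3}
  fail(6) 'cbbc': from fail(5)=0 chase 'c': 0 ⇒ 3;  out=∅∪out(3)=∅
  fail(7) 'cbbcd': from fail(6)=3 chase 'd': 3 ⇒ 12;  out=∅∪out(12)={3}
  fail(8) 'cbbcdd': from fail(7)=12 chase 'd': 12→9→0 ⇒ 9;  out={1}∪out(9)={1}

Run:
pos 0 'b': at 0
pos 1 'c': at 3
pos 2 'a': at 1 (via fail)
pos 3 'a': at 1 (via fail)
pos 4 'd': at 2  → match P0@[3:4]
pos 5 'a': at 1 (via fail)
pos 6 'c': at 3 (via fail)
pos 7 'd': at 12  → match P3@[6:7]
pos 8 'a': at 1 (via fail)
pos 9 'd': at 2  → match P0@[8:9]
pos 10 'a': at 1 (via fail)
pos 11 'd': at 2  → match P0@[10:11]
pos 12 'c': at 10 (via fail)
pos 13 'b': at 4 (via fail)
pos 14 'b': at 5
pos 15 'c': at 6
pos 16 'd': at 7  → match P3@[15:16]
pos 17 'd': at 8  → match P1@[12:17]
pos 18 'd': at 9 (via fail)
pos 19 'c': at 10
pos 20 'd': at 11  → match P2@[18:20],P3@[19:20]
pos 21 'c': at 10 (via fail)
pos 22 'd': at 11  → match P2@[20:22],P3@[21:22]
pos 23 'a': at 1 (via fail)
pos 24 'c': at 3 (via fail)
pos 25 'b': at 4
pos 26 'b': at 5
pos 27 'c': at 6
pos 28 'd': at 7  → match P3@[27:28]
pos 29 'd': at 8  → match P1@[24:29]
pos 30 'c': at 10 (via fail)
pos 31 'c': at 3 (via fail)
pos 32 'b': at 4
pos 33 'b': at 5
pos 34 'd': at 9 (via fail)
pos 35 'c': at 10
pos 36 'c': at 3 (via fail)
pos 37 'd': at 12  → match P3@[36:37]
pos 38 'c': at 10 (via fail)

Result: [[4,0],[7,3],[9,0],[11,0],[16,3],[17,1],[20,2],[20,3],[22,2],[22,3],[28,3],[29,1],[37,3]]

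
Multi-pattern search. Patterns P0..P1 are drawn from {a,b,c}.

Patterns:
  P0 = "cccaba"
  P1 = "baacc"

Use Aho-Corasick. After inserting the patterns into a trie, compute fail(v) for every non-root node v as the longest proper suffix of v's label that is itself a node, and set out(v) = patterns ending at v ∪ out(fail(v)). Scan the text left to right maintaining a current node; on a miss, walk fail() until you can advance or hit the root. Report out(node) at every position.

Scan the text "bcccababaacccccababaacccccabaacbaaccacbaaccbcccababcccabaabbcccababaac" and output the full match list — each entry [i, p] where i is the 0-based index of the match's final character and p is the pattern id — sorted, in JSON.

Build automaton:
Trie (insert patterns):
  0='ε' goto b→7 c→1
  1='c' goto c→2
  2='cc' goto c→3
  3='ccc' goto a→4
  4='ccca' goto b→5
  5='cccab' goto a→6
  6='cccaba' goto ·  ←P0
  7='b' goto a→8
  8='ba' goto a→9
  9='baa' goto c→10
  10='baac' goto c→11
  11='baacc' goto ·  ←P1

BFS fail/out derivation:
  fail(1) 'c': from fail(0)=0 chase 'c': 0 ⇒ 0;  out=∅∪out(0)=∅
  fail(7) 'b': from fail(0)=0 chase 'b': 0 ⇒ 0;  out=∅∪out(0)=∅
  fail(2) 'cc': from fail(1)=0 chase 'c': 0 ⇒ 1;  out=∅∪out(1)=∅
  fail(8) 'ba': from fail(7)=0 chase 'a': 0 ⇒ 0;  out=∅∪out(0)=∅
  fail(3) 'ccc': from fail(2)=1 chase 'c': 1 ⇒ 2;  out=∅∪out(2)=∅
  fail(9) 'baa': from fail(8)=0 chase 'a': 0 ⇒ 0;  out=∅∪out(0)=∅
  fail(4) 'ccca': from fail(3)=2 chase 'a': 2→1→0 ⇒ 0;  out=∅∪out(0)=∅
  fail(10) 'baac': from fail(9)=0 chase 'c': 0 ⇒ 1;  out=∅∪out(1)=∅
  fail(5) 'cccab': from fail(4)=0 chase 'b': 0 ⇒ 7;  out=∅∪out(7)=∅
  fail(11) 'baacc': from fail(10)=1 chase 'c': 1 ⇒ 2;  out={1}∪out(2)={1}
  fail(6) 'cccaba': from fail(5)=7 chase 'a': 7 ⇒ 8;  out={0}∪out(8)={0}

Text stream:
[0] read 'b'  n0⇒n7
[1] read 'c'  n7⇒n1 (via fail)
[2] read 'c'  n1⇒n2
[3] read 'c'  n2⇒n3
[4] read 'a'  n3⇒n4
[5] read 'b'  n4⇒n5
[6] read 'a'  n5⇒n6  → match P0@[1:6]
[7] read 'b'  n6⇒n7 (via fail)
[8] read 'a'  n7⇒n8
[9] read 'a'  n8⇒n9
[10] read 'c'  n9⇒n10
[11] read 'c'  n10⇒n11  → match P1@[7:11]
[12] read 'c'  n11⇒n3 (via fail)
[13] read 'c'  n3⇒n3 (via fail)
[14] read 'c'  n3⇒n3 (via fail)
[15] read 'a'  n3⇒n4
[16] read 'b'  n4⇒n5
[17] read 'a'  n5⇒n6  → match P0@[12:17]
[18] read 'b'  n6⇒n7 (via fail)
[19] read 'a'  n7⇒n8
[20] read 'a'  n8⇒n9
[21] read 'c'  n9⇒n10
[22] read 'c'  n10⇒n11  → match P1@[18:22]
[23] read 'c'  n11⇒n3 (via fail)
[24] read 'c'  n3⇒n3 (via fail)
[25] read 'c'  n3⇒n3 (via fail)
[26] read 'a'  n3⇒n4
[27] read 'b'  n4⇒n5
[28] read 'a'  n5⇒n6  → match P0@[23:28]
[29] read 'a'  n6⇒n9 (via fail)
[30] read 'c'  n9⇒n10
[31] read 'b'  n10⇒n7 (via fail)
[32] read 'a'  n7⇒n8
[33] read 'a'  n8⇒n9
[34] read 'c'  n9⇒n10
[35] read 'c'  n10⇒n11  → match P1@[31:35]
[36] read 'a'  n11⇒n0 (via fail)
[37] read 'c'  n0⇒n1
[38] read 'b'  n1⇒n7 (via fail)
[39] read 'a'  n7⇒n8
[40] read 'a'  n8⇒n9
[41] read 'c'  n9⇒n10
[42] read 'c'  n10⇒n11  → match P1@[38:42]
[43] read 'b'  n11⇒n7 (via fail)
[44] read 'c'  n7⇒n1 (via fail)
[45] read 'c'  n1⇒n2
[46] read 'c'  n2⇒n3
[47] read 'a'  n3⇒n4
[48] read 'b'  n4⇒n5
[49] read 'a'  n5⇒n6  → match P0@[44:49]
[50] read 'b'  n6⇒n7 (via fail)
[51] read 'c'  n7⇒n1 (via fail)
[52] read 'c'  n1⇒n2
[53] read 'c'  n2⇒n3
[54] read 'a'  n3⇒n4
[55] read 'b'  n4⇒n5
[56] read 'a'  n5⇒n6  → match P0@[51:56]
[57] read 'a'  n6⇒n9 (via fail)
[58] read 'b'  n9⇒n7 (via fail)
[59] read 'b'  n7⇒n7 (via fail)
[60] read 'c'  n7⇒n1 (via fail)
[61] read 'c'  n1⇒n2
[62] read 'c'  n2⇒n3
[63] read 'a'  n3⇒n4
[64] read 'b'  n4⇒n5
[65] read 'a'  n5⇒n6  → match P0@[60:65]
[66] read 'b'  n6⇒n7 (via fail)
[67] read 'a'  n7⇒n8
[68] read 'a'  n8⇒n9
[69] read 'c'  n9⇒n10

Result: [[6,0],[11,1],[17,0],[22,1],[28,0],[35,1],[42,1],[49,0],[56,0],[65,0]]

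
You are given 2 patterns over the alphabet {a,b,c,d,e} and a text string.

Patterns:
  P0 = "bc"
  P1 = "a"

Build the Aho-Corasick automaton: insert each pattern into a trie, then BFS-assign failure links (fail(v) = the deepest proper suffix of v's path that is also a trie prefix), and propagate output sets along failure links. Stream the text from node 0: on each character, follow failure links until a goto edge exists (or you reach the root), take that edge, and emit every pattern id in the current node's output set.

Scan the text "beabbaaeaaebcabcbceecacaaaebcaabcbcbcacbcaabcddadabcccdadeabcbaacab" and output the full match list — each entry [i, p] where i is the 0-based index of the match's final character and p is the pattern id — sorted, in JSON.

Build automaton:
Trie (insert patterns):
  0='ε' goto a→3 b→1
  1='b' goto c→2
  2='bc' goto ·  [P0 ends]
  3='a' goto ·  [P1 ends]

BFS fail/out derivation:
  fail(1) 'b': from fail(0)=0 chase 'b': 0 ⇒ 0;  out=∅∪out(0)=∅
  fail(3) 'a': from fail(0)=0 chase 'a': 0 ⇒ 0;  out={1}∪out(0)={1}
  fail(2) 'bc': from fail(1)=0 chase 'c': 0 ⇒ 0;  out={0}∪out(0)={0}

Run:
pos 0 'b': at 1
pos 1 'e': at 0 (via fail)
pos 2 'a': at 3  emit P1@[2:2]
pos 3 'b': at 1 (via fail)
pos 4 'b': at 1 (via fail)
pos 5 'a': at 3 (via fail)  emit P1@[5:5]
pos 6 'a': at 3 (via fail)  emit P1@[6:6]
pos 7 'e': at 0 (via fail)
pos 8 'a': at 3  emit P1@[8:8]
pos 9 'a': at 3 (via fail)  emit P1@[9:9]
pos 10 'e': at 0 (via fail)
pos 11 'b': at 1
pos 12 'c': at 2  emit P0@[11:12]
pos 13 'a': at 3 (via fail)  emit P1@[13:13]
pos 14 'b': at 1 (via fail)
pos 15 'c': at 2  emit P0@[14:15]
pos 16 'b': at 1 (via fail)
pos 17 'c': at 2  emit P0@[16:17]
pos 18 'e': at 0 (via fail)
pos 19 'e': at 0
pos 20 'c': at 0
pos 21 'a': at 3  emit P1@[21:21]
pos 22 'c': at 0 (via fail)
pos 23 'a': at 3  emit P1@[23:23]
pos 24 'a': at 3 (via fail)  emit P1@[24:24]
pos 25 'a': at 3 (via fail)  emit P1@[25:25]
pos 26 'e': at 0 (via fail)
pos 27 'b': at 1
pos 28 'c': at 2  emit P0@[27:28]
pos 29 'a': at 3 (via fail)  emit P1@[29:29]
pos 30 'a': at 3 (via fail)  emit P1@[30:30]
pos 31 'b': at 1 (via fail)
pos 32 'c': at 2  emit P0@[31:32]
pos 33 'b': at 1 (via fail)
pos 34 'c': at 2  emit P0@[33:34]
pos 35 'b': at 1 (via fail)
pos 36 'c': at 2  emit P0@[35:36]
pos 37 'a': at 3 (via fail)  emit P1@[37:37]
pos 38 'c': at 0 (via fail)
pos 39 'b': at 1
pos 40 'c': at 2  emit P0@[39:40]
pos 41 'a': at 3 (via fail)  emit P1@[41:41]
pos 42 'a': at 3 (via fail)  emit P1@[42:42]
pos 43 'b': at 1 (via fail)
pos 44 'c': at 2  emit P0@[43:44]
pos 45 'd': at 0 (via fail)
pos 46 'd': at 0
pos 47 'a': at 3  emit P1@[47:47]
pos 48 'd': at 0 (via fail)
pos 49 'a': at 3  emit P1@[49:49]
pos 50 'b': at 1 (via fail)
pos 51 'c': at 2  emit P0@[50:51]
pos 52 'c': at 0 (via fail)
pos 53 'c': at 0
pos 54 'd': at 0
pos 55 'a': at 3  emit P1@[55:55]
pos 56 'd': at 0 (via fail)
pos 57 'e': at 0
pos 58 'a': at 3  emit P1@[58:58]
pos 59 'b': at 1 (via fail)
pos 60 'c': at 2  emit P0@[59:60]
pos 61 'b': at 1 (via fail)
pos 62 'a': at 3 (via fail)  emit P1@[62:62]
pos 63 'a': at 3 (via fail)  emit P1@[63:63]
pos 64 'c': at 0 (via fail)
pos 65 'a': at 3  emit P1@[65:65]
pos 66 'b': at 1 (via fail)

Result: [[2,1],[5,1],[6,1],[8,1],[9,1],[12,0],[13,1],[15,0],[17,0],[21,1],[23,1],[24,1],[25,1],[28,0],[29,1],[30,1],[32,0],[34,0],[36,0],[37,1],[40,0],[41,1],[42,1],[44,0],[47,1],[49,1],[51,0],[55,1],[58,1],[60,0],[62,1],[63,1],[65,1]]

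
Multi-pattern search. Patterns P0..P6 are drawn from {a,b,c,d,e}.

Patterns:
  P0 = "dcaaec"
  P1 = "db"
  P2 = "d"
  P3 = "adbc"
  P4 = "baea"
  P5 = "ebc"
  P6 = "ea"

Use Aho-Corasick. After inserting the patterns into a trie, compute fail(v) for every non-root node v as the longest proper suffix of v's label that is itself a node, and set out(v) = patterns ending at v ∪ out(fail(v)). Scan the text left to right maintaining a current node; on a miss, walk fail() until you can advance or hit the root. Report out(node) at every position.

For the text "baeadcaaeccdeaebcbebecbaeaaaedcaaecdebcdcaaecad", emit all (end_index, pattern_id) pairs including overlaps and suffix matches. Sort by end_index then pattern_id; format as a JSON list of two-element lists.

Build automaton:
Trie nodes:
  n0 'ε': a→8 b→12 d→1 e→16
  n1 'd': b→7 c→2  [P2 ends]
  n2 'dc': a→3
  n3 'dca': a→4
  n4 'dcaa': e→5
  n5 'dcaae': c→6
  n6 'dcaaec': ·  [P0 ends]
  n7 'db': ·  [P1 ends]
  n8 'a': d→9
  n9 'ad': b→10
  n10 'adb': c→11
  n11 'adbc': ·  [P3 ends]
  n12 'b': a→13
  n13 'ba': e→14
  n14 'bae': a→15
  n15 'baea': ·  [P4 ends]
  n16 'e': a→19 b→17
  n17 'eb': c→18
  n18 'ebc': ·  [P5 ends]
  n19 'ea': ·  [P6 ends]

Failure links (BFS by depth):
  fail(1) 'd': from fail(0)=0 chase 'd': 0 ⇒ 0;  out={2}∪out(0)={2}
  fail(8) 'a': from fail(0)=0 chase 'a': 0 ⇒ 0;  out=∅∪out(0)=∅
  fail(12) 'b': from fail(0)=0 chase 'b': 0 ⇒ 0;  out=∅∪out(0)=∅
  fail(16) 'e': from fail(0)=0 chase 'e': 0 ⇒ 0;  out=∅∪out(0)=∅
  fail(2) 'dc': from fail(1)=0 chase 'c': 0 ⇒ 0;  out=∅∪out(0)=∅
  fail(7) 'db': from fail(1)=0 chase 'b': 0 ⇒ 12;  out={1}∪out(12)={1}
  fail(9) 'ad': from fail(8)=0 chase 'd': 0 ⇒ 1;  out=∅∪out(1)={2}
  fail(13) 'ba': from fail(12)=0 chase 'a': 0 ⇒ 8;  out=∅∪out(8)=∅
  fail(17) 'eb': from fail(16)=0 chase 'b': 0 ⇒ 12;  out=∅∪out(12)=∅
  fail(19) 'ea': from fail(16)=0 chase 'a': 0 ⇒ 8;  out={6}∪out(8)={6}
  fail(3) 'dca': from fail(2)=0 chase 'a': 0 ⇒ 8;  out=∅∪out(8)=∅
  fail(10) 'adb': from fail(9)=1 chase 'b': 1 ⇒ 7;  out=∅∪out(7)={1}
  fail(14) 'bae': from fail(13)=8 chase 'e': 8→0 ⇒ 16;  out=∅∪out(16)=∅
  fail(18) 'ebc': from fail(17)=12 chase 'c': 12→0 ⇒ 0;  out={5}∪out(0)={5}
  fail(4) 'dcaa': from fail(3)=8 chase 'a': 8→0 ⇒ 8;  out=∅∪out(8)=∅
  fail(11) 'adbc': from fail(10)=7 chase 'c': 7→12→0 ⇒ 0;  out={3}∪out(0)={3}
  fail(15) 'baea': from fail(14)=16 chase 'a': 16 ⇒ 19;  out={4}∪out(19)={4,6}
  fail(5) 'dcaae': from fail(4)=8 chase 'e': 8→0 ⇒ 16;  out=∅∪out(16)=∅
  fail(6) 'dcaaec': from fail(5)=16 chase 'c': 16→0 ⇒ 0;  out={0}∪out(0)={0}

Scan:
[0] read 'b'  n0⇒n12
[1] read 'a'  n12⇒n13
[2] read 'e'  n13⇒n14
[3] read 'a'  n14⇒n15  emit P4@[0:3],P6@[2:3]
[4] read 'd'  n15⇒n9 (via fail)  emit P2@[4:4]
[5] read 'c'  n9⇒n2 (via fail)
[6] read 'a'  n2⇒n3
[7] read 'a'  n3⇒n4
[8] read 'e'  n4⇒n5
[9] read 'c'  n5⇒n6  emit P0@[4:9]
[10] read 'c'  n6⇒n0 (via fail)
[11] read 'd'  n0⇒n1  emit P2@[11:11]
[12] read 'e'  n1⇒n16 (via fail)
[13] read 'a'  n16⇒n19  emit P6@[12:13]
[14] read 'e'  n19⇒n16 (via fail)
[15] read 'b'  n16⇒n17
[16] read 'c'  n17⇒n18  emit P5@[14:16]
[17] read 'b'  n18⇒n12 (via fail)
[18] read 'e'  n12⇒n16 (via fail)
[19] read 'b'  n16⇒n17
[20] read 'e'  n17⇒n16 (via fail)
[21] read 'c'  n16⇒n0 (via fail)
[22] read 'b'  n0⇒n12
[23] read 'a'  n12⇒n13
[24] read 'e'  n13⇒n14
[25] read 'a'  n14⇒n15  emit P4@[22:25],P6@[24:25]
[26] read 'a'  n15⇒n8 (via fail)
[27] read 'a'  n8⇒n8 (via fail)
[28] read 'e'  n8⇒n16 (via fail)
[29] read 'd'  n16⇒n1 (via fail)  emit P2@[29:29]
[30] read 'c'  n1⇒n2
[31] read 'a'  n2⇒n3
[32] read 'a'  n3⇒n4
[33] read 'e'  n4⇒n5
[34] read 'c'  n5⇒n6  emit P0@[29:34]
[35] read 'd'  n6⇒n1 (via fail)  emit P2@[35:35]
[36] read 'e'  n1⇒n16 (via fail)
[37] read 'b'  n16⇒n17
[38] read 'c'  n17⇒n18  emit P5@[36:38]
[39] read 'd'  n18⇒n1 (via fail)  emit P2@[39:39]
[40] read 'c'  n1⇒n2
[41] read 'a'  n2⇒n3
[42] read 'a'  n3⇒n4
[43] read 'e'  n4⇒n5
[44] read 'c'  n5⇒n6  emit P0@[39:44]
[45] read 'a'  n6⇒n8 (via fail)
[46] read 'd'  n8⇒n9  emit P2@[46:46]

Matches: [[3,4],[3,6],[4,2],[9,0],[11,2],[13,6],[16,5],[25,4],[25,6],[29,2],[34,0],[35,2],[38,5],[39,2],[44,0],[46,2]]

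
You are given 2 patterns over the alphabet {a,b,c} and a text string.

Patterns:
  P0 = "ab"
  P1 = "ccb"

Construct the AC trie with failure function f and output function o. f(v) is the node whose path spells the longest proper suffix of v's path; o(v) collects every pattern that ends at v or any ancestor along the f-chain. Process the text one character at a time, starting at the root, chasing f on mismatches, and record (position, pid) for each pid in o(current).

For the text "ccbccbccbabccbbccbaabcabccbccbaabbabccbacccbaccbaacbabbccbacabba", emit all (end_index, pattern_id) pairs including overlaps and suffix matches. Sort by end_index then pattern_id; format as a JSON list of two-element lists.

Build automaton:
Trie (insert patterns):
  0='ε' goto a→1 c→3
  1='a' goto b→2
  2='ab' goto ·  [P0 ends]
  3='c' goto c→4
  4='cc' goto b→5
  5='ccb' goto ·  [P1 ends]

BFS fail/out derivation:
  fail(1) 'a': from fail(0)=0 chase 'a': 0 ⇒ 0;  out=∅∪out(0)=∅
  fail(3) 'c': from fail(0)=0 chase 'c': 0 ⇒ 0;  out=∅∪out(0)=∅
  fail(2) 'ab': from fail(1)=0 chase 'b': 0 ⇒ 0;  out={0}∪out(0)={0}
  fail(4) 'cc': from fail(3)=0 chase 'c': 0 ⇒ 3;  out=∅∪out(3)=∅
  fail(5) 'ccb': from fail(4)=3 chase 'b': 3→0 ⇒ 0;  out={1}∪out(0)={1}

Scan:
pos 0 'c': at 3
pos 1 'c': at 4
pos 2 'b': at 5  ** P1@[0:2]
pos 3 'c': at 3 (fail-walked)
pos 4 'c': at 4
pos 5 'b': at 5  ** P1@[3:5]
pos 6 'c': at 3 (fail-walked)
pos 7 'c': at 4
pos 8 'b': at 5  ** P1@[6:8]
pos 9 'a': at 1 (fail-walked)
pos 10 'b': at 2  ** P0@[9:10]
pos 11 'c': at 3 (fail-walked)
pos 12 'c': at 4
pos 13 'b': at 5  ** P1@[11:13]
pos 14 'b': at 0 (fail-walked)
pos 15 'c': at 3
pos 16 'c': at 4
pos 17 'b': at 5  ** P1@[15:17]
pos 18 'a': at 1 (fail-walked)
pos 19 'a': at 1 (fail-walked)
pos 20 'b': at 2  ** P0@[19:20]
pos 21 'c': at 3 (fail-walked)
pos 22 'a': at 1 (fail-walked)
pos 23 'b': at 2  ** P0@[22:23]
pos 24 'c': at 3 (fail-walked)
pos 25 'c': at 4
pos 26 'b': at 5  ** P1@[24:26]
pos 27 'c': at 3 (fail-walked)
pos 28 'c': at 4
pos 29 'b': at 5  ** P1@[27:29]
pos 30 'a': at 1 (fail-walked)
pos 31 'a': at 1 (fail-walked)
pos 32 'b': at 2  ** P0@[31:32]
pos 33 'b': at 0 (fail-walked)
pos 34 'a': at 1
pos 35 'b': at 2  ** P0@[34:35]
pos 36 'c': at 3 (fail-walked)
pos 37 'c': at 4
pos 38 'b': at 5  ** P1@[36:38]
pos 39 'a': at 1 (fail-walked)
pos 40 'c': at 3 (fail-walked)
pos 41 'c': at 4
pos 42 'c': at 4 (fail-walked)
pos 43 'b': at 5  ** P1@[41:43]
pos 44 'a': at 1 (fail-walked)
pos 45 'c': at 3 (fail-walked)
pos 46 'c': at 4
pos 47 'b': at 5  ** P1@[45:47]
pos 48 'a': at 1 (fail-walked)
pos 49 'a': at 1 (fail-walked)
pos 50 'c': at 3 (fail-walked)
pos 51 'b': at 0 (fail-walked)
pos 52 'a': at 1
pos 53 'b': at 2  ** P0@[52:53]
pos 54 'b': at 0 (fail-walked)
pos 55 'c': at 3
pos 56 'c': at 4
pos 57 'b': at 5  ** P1@[55:57]
pos 58 'a': at 1 (fail-walked)
pos 59 'c': at 3 (fail-walked)
pos 60 'a': at 1 (fail-walked)
pos 61 'b': at 2  ** P0@[60:61]
pos 62 'b': at 0 (fail-walked)
pos 63 'a': at 1

Matches: [[2,1],[5,1],[8,1],[10,0],[13,1],[17,1],[20,0],[23,0],[26,1],[29,1],[32,0],[35,0],[38,1],[43,1],[47,1],[53,0],[57,1],[61,0]]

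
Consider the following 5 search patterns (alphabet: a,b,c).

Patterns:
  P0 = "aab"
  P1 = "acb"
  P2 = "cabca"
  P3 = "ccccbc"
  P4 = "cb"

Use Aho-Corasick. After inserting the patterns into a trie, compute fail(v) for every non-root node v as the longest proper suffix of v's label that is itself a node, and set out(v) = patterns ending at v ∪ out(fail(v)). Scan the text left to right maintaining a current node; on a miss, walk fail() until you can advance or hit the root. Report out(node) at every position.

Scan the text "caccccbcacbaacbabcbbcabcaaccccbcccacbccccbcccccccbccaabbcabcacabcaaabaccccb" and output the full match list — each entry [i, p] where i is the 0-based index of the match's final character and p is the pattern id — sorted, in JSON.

Construct AC machine:
Trie (insert patterns):
  0='ε' goto a→1 c→6
  1='a' goto a→2 c→4
  2='aa' goto b→3
  3='aab' goto ·  [P0 ends]
  4='ac' goto b→5
  5='acb' goto ·  [P1 ends]
  6='c' goto a→7 b→16 c→11
  7='ca' goto b→8
  8='cab' goto c→9
  9='cabc' goto a→10
  10='cabca' goto ·  [P2 ends]
  11='cc' goto c→12
  12='ccc' goto c→13
  13='cccc' goto b→14
  14='ccccb' goto c→15
  15='ccccbc' goto ·  [P3 ends]
  16='cb' goto ·  [P4 ends]

BFS fail/out derivation:
  fail(1) 'a': from fail(0)=0 chase 'a': 0 ⇒ 0;  out=∅∪out(0)=∅
  fail(6) 'c': from fail(0)=0 chase 'c': 0 ⇒ 0;  out=∅∪out(0)=∅
  fail(2) 'aa': from fail(1)=0 chase 'a': 0 ⇒ 1;  out=∅∪out(1)=∅
  fail(4) 'ac': from fail(1)=0 chase 'c': 0 ⇒ 6;  out=∅∪out(6)=∅
  fail(7) 'ca': from fail(6)=0 chase 'a': 0 ⇒ 1;  out=∅∪out(1)=∅
  fail(11) 'cc': from fail(6)=0 chase 'c': 0 ⇒ 6;  out=∅∪out(6)=∅
  fail(16) 'cb': from fail(6)=0 chase 'b': 0 ⇒ 0;  out={4}∪out(0)={4}
  fail(3) 'aab': from fail(2)=1 chase 'b': 1→0 ⇒ 0;  out={0}∪out(0)={0}
  fail(5) 'acb': from fail(4)=6 chase 'b': 6 ⇒ 16;  out={1}∪out(16)={1,4}
  fail(8) 'cab': from fail(7)=1 chase 'b': 1→0 ⇒ 0;  out=∅∪out(0)=∅
  fail(12) 'ccc': from fail(11)=6 chase 'c': 6 ⇒ 11;  out=∅∪out(11)=∅
  fail(9) 'cabc': from fail(8)=0 chase 'c': 0 ⇒ 6;  out=∅∪out(6)=∅
  fail(13) 'cccc': from fail(12)=11 chase 'c': 11 ⇒ 12;  out=∅∪out(12)=∅
  fail(10) 'cabca': from fail(9)=6 chase 'a': 6 ⇒ 7;  out={2}∪out(7)={2}
  fail(14) 'ccccb': from fail(13)=12 chase 'b': 12→11→6 ⇒ 16;  out=∅∪out(16)={4}
  fail(15) 'ccccbc': from fail(14)=16 chase 'c': 16→0 ⇒ 6;  out={3}∪out(6)={3}

Scan:
i=0 'c': node 0→6
i=1 'a': node 6→7
i=2 'c': node 7→4 ·f
i=3 'c': node 4→11 ·f
i=4 'c': node 11→12
i=5 'c': node 12→13
i=6 'b': node 13→14  emit P4@[5:6]
i=7 'c': node 14→15  emit P3@[2:7]
i=8 'a': node 15→7 ·f
i=9 'c': node 7→4 ·f
i=10 'b': node 4→5  emit P1@[8:10],P4@[9:10]
i=11 'a': node 5→1 ·f
i=12 'a': node 1→2
i=13 'c': node 2→4 ·f
i=14 'b': node 4→5  emit P1@[12:14],P4@[13:14]
i=15 'a': node 5→1 ·f
i=16 'b': node 1→0 ·f
i=17 'c': node 0→6
i=18 'b': node 6→16  emit P4@[17:18]
i=19 'b': node 16→0 ·f
i=20 'c': node 0→6
i=21 'a': node 6→7
i=22 'b': node 7→8
i=23 'c': node 8→9
i=24 'a': node 9→10  emit P2@[20:24]
i=25 'a': node 10→2 ·f
i=26 'c': node 2→4 ·f
i=27 'c': node 4→11 ·f
i=28 'c': node 11→12
i=29 'c': node 12→13
i=30 'b': node 13→14  emit P4@[29:30]
i=31 'c': node 14→15  emit P3@[26:31]
i=32 'c': node 15→11 ·f
i=33 'c': node 11→12
i=34 'a': node 12→7 ·f
i=35 'c': node 7→4 ·f
i=36 'b': node 4→5  emit P1@[34:36],P4@[35:36]
i=37 'c': node 5→6 ·f
i=38 'c': node 6→11
i=39 'c': node 11→12
i=40 'c': node 12→13
i=41 'b': node 13→14  emit P4@[40:41]
i=42 'c': node 14→15  emit P3@[37:42]
i=43 'c': node 15→11 ·f
i=44 'c': node 11→12
i=45 'c': node 12→13
i=46 'c': node 13→13 ·f
i=47 'c': node 13→13 ·f
i=48 'c': node 13→13 ·f
i=49 'b': node 13→14  emit P4@[48:49]
i=50 'c': node 14→15  emit P3@[45:50]
i=51 'c': node 15→11 ·f
i=52 'a': node 11→7 ·f
i=53 'a': node 7→2 ·f
i=54 'b': node 2→3  emit P0@[52:54]
i=55 'b': node 3→0 ·f
i=56 'c': node 0→6
i=57 'a': node 6→7
i=58 'b': node 7→8
i=59 'c': node 8→9
i=60 'a': node 9→10  emit P2@[56:60]
i=61 'c': node 10→4 ·f
i=62 'a': node 4→7 ·f
i=63 'b': node 7→8
i=64 'c': node 8→9
i=65 'a': node 9→10  emit P2@[61:65]
i=66 'a': node 10→2 ·f
i=67 'a': node 2→2 ·f
i=68 'b': node 2→3  emit P0@[66:68]
i=69 'a': node 3→1 ·f
i=70 'c': node 1→4
i=71 'c': node 4→11 ·f
i=72 'c': node 11→12
i=73 'c': node 12→13
i=74 'b': node 13→14  emit P4@[73:74]

All matches (sorted): [[6,4],[7,3],[10,1],[10,4],[14,1],[14,4],[18,4],[24,2],[30,4],[31,3],[36,1],[36,4],[41,4],[42,3],[49,4],[50,3],[54,0],[60,2],[65,2],[68,0],[74,4]]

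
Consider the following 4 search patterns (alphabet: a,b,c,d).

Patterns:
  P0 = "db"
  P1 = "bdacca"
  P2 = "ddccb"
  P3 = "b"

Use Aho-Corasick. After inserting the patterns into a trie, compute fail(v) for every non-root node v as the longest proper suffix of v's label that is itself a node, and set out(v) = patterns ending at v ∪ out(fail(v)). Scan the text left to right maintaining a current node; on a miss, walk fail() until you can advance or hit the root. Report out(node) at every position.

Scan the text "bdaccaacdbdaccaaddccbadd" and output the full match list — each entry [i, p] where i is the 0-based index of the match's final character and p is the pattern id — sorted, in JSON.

Build automaton:
Trie (insert patterns):
  n0 'ε': b→3 d→1
  n1 'd': b→2 d→9
  n2 'db': ·  [P0 ends]
  n3 'b': d→4  [P3 ends]
  n4 'bd': a→5
  n5 'bda': c→6
  n6 'bdac': c→7
  n7 'bdacc': a→8
  n8 'bdacca': ·  [P1 ends]
  n9 'dd': c→10
  n10 'ddc': c→11
  n11 'ddcc': b→12
  n12 'ddccb': ·  [P2 ends]

Failure links (BFS by depth):
  n1('d'): parent n0 fail=0; on 'd' 0 → fail=0;  out ∅∪∅=∅
  n3('b'): parent n0 fail=0; on 'b' 0 → fail=0;  out {3}∪∅={3}
  n2('db'): parent n1 fail=0; on 'b' 0 → fail=3;  out {0}∪{3}={0,3}
  n4('bd'): parent n3 fail=0; on 'd' 0 → fail=1;  out ∅∪∅=∅
  n9('dd'): parent n1 fail=0; on 'd' 0 → fail=1;  out ∅∪∅=∅
  n5('bda'): parent n4 fail=1; on 'a' 1→0 → fail=0;  out ∅∪∅=∅
  n10('ddc'): parent n9 fail=1; on 'c' 1→0 → fail=0;  out ∅∪∅=∅
  n6('bdac'): parent n5 fail=0; on 'c' 0 → fail=0;  out ∅∪∅=∅
  n11('ddcc'): parent n10 fail=0; on 'c' 0 → fail=0;  out ∅∪∅=∅
  n7('bdacc'): parent n6 fail=0; on 'c' 0 → fail=0;  out ∅∪∅=∅
  n12('ddccb'): parent n11 fail=0; on 'b' 0 → fail=3;  out {2}∪{3}={2,3}
  n8('bdacca'): parent n7 fail=0; on 'a' 0 → fail=0;  out {1}∪∅={1}

Scan:
pos 0 'b': at 3  → match P3@[0:0]
pos 1 'd': at 4
pos 2 'a': at 5
pos 3 'c': at 6
pos 4 'c': at 7
pos 5 'a': at 8  → match P1@[0:5]
pos 6 'a': at 0 (via fail)
pos 7 'c': at 0
pos 8 'd': at 1
pos 9 'b': at 2  → match P0@[8:9],P3@[9:9]
pos 10 'd': at 4 (via fail)
pos 11 'a': at 5
pos 12 'c': at 6
pos 13 'c': at 7
pos 14 'a': at 8  → match P1@[9:14]
pos 15 'a': at 0 (via fail)
pos 16 'd': at 1
pos 17 'd': at 9
pos 18 'c': at 10
pos 19 'c': at 11
pos 20 'b': at 12  → match P2@[16:20],P3@[20:20]
pos 21 'a': at 0 (via fail)
pos 22 'd': at 1
pos 23 'd': at 9

Matches: [[0,3],[5,1],[9,0],[9,3],[14,1],[20,2],[20,3]]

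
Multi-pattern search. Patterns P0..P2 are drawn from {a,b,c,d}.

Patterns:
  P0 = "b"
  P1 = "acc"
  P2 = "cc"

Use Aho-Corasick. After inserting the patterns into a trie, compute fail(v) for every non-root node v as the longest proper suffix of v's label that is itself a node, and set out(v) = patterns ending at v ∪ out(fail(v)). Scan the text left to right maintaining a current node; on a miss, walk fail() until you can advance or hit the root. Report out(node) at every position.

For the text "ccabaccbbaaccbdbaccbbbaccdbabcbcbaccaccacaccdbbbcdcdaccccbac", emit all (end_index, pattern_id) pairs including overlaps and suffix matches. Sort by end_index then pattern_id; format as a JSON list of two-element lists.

Build:
Trie (insert patterns):
  n0 'ε': a→2 b→1 c→5
  n1 'b': ·  ←P0
  n2 'a': c→3
  n3 'ac': c→4
  n4 'acc': ·  ←P1
  n5 'c': c→6
  n6 'cc': ·  ←P2

BFS fail/out derivation:
  fail(1) 'b': from fail(0)=0 chase 'b': 0 ⇒ 0;  out={0}∪out(0)={0}
  fail(2) 'a': from fail(0)=0 chase 'a': 0 ⇒ 0;  out=∅∪out(0)=∅
  fail(5) 'c': from fail(0)=0 chase 'c': 0 ⇒ 0;  out=∅∪out(0)=∅
  fail(3) 'ac': from fail(2)=0 chase 'c': 0 ⇒ 5;  out=∅∪out(5)=∅
  fail(6) 'cc': from fail(5)=0 chase 'c': 0 ⇒ 5;  out={2}∪out(5)={2}
  fail(4) 'acc': from fail(3)=5 chase 'c': 5 ⇒ 6;  out={1}∪out(6)={1,2}

Scan:
[0] read 'c'  n0⇒n5
[1] read 'c'  n5⇒n6  ** P2@[0:1]
[2] read 'a'  n6⇒n2 ·f
[3] read 'b'  n2⇒n1 ·f  ** P0@[3:3]
[4] read 'a'  n1⇒n2 ·f
[5] read 'c'  n2⇒n3
[6] read 'c'  n3⇒n4  ** P1@[4:6],P2@[5:6]
[7] read 'b'  n4⇒n1 ·f  ** P0@[7:7]
[8] read 'b'  n1⇒n1 ·f  ** P0@[8:8]
[9] read 'a'  n1⇒n2 ·f
[10] read 'a'  n2⇒n2 ·f
[11] read 'c'  n2⇒n3
[12] read 'c'  n3⇒n4  ** P1@[10:12],P2@[11:12]
[13] read 'b'  n4⇒n1 ·f  ** P0@[13:13]
[14] read 'd'  n1⇒n0 ·f
[15] read 'b'  n0⇒n1  ** P0@[15:15]
[16] read 'a'  n1⇒n2 ·f
[17] read 'c'  n2⇒n3
[18] read 'c'  n3⇒n4  ** P1@[16:18],P2@[17:18]
[19] read 'b'  n4⇒n1 ·f  ** P0@[19:19]
[20] read 'b'  n1⇒n1 ·f  ** P0@[20:20]
[21] read 'b'  n1⇒n1 ·f  ** P0@[21:21]
[22] read 'a'  n1⇒n2 ·f
[23] read 'c'  n2⇒n3
[24] read 'c'  n3⇒n4  ** P1@[22:24],P2@[23:24]
[25] read 'd'  n4⇒n0 ·f
[26] read 'b'  n0⇒n1  ** P0@[26:26]
[27] read 'a'  n1⇒n2 ·f
[28] read 'b'  n2⇒n1 ·f  ** P0@[28:28]
[29] read 'c'  n1⇒n5 ·f
[30] read 'b'  n5⇒n1 ·f  ** P0@[30:30]
[31] read 'c'  n1⇒n5 ·f
[32] read 'b'  n5⇒n1 ·f  ** P0@[32:32]
[33] read 'a'  n1⇒n2 ·f
[34] read 'c'  n2⇒n3
[35] read 'c'  n3⇒n4  ** P1@[33:35],P2@[34:35]
[36] read 'a'  n4⇒n2 ·f
[37] read 'c'  n2⇒n3
[38] read 'c'  n3⇒n4  ** P1@[36:38],P2@[37:38]
[39] read 'a'  n4⇒n2 ·f
[40] read 'c'  n2⇒n3
[41] read 'a'  n3⇒n2 ·f
[42] read 'c'  n2⇒n3
[43] read 'c'  n3⇒n4  ** P1@[41:43],P2@[42:43]
[44] read 'd'  n4⇒n0 ·f
[45] read 'b'  n0⇒n1  ** P0@[45:45]
[46] read 'b'  n1⇒n1 ·f  ** P0@[46:46]
[47] read 'b'  n1⇒n1 ·f  ** P0@[47:47]
[48] read 'c'  n1⇒n5 ·f
[49] read 'd'  n5⇒n0 ·f
[50] read 'c'  n0⇒n5
[51] read 'd'  n5⇒n0 ·f
[52] read 'a'  n0⇒n2
[53] read 'c'  n2⇒n3
[54] read 'c'  n3⇒n4  ** P1@[52:54],P2@[53:54]
[55] read 'c'  n4⇒n6 ·f  ** P2@[54:55]
[56] read 'c'  n6⇒n6 ·f  ** P2@[55:56]
[57] read 'b'  n6⇒n1 ·f  ** P0@[57:57]
[58] read 'a'  n1⇒n2 ·f
[59] read 'c'  n2⇒n3

Result: [[1,2],[3,0],[6,1],[6,2],[7,0],[8,0],[12,1],[12,2],[13,0],[15,0],[18,1],[18,2],[19,0],[20,0],[21,0],[24,1],[24,2],[26,0],[28,0],[30,0],[32,0],[35,1],[35,2],[38,1],[38,2],[43,1],[43,2],[45,0],[46,0],[47,0],[54,1],[54,2],[55,2],[56,2],[57,0]]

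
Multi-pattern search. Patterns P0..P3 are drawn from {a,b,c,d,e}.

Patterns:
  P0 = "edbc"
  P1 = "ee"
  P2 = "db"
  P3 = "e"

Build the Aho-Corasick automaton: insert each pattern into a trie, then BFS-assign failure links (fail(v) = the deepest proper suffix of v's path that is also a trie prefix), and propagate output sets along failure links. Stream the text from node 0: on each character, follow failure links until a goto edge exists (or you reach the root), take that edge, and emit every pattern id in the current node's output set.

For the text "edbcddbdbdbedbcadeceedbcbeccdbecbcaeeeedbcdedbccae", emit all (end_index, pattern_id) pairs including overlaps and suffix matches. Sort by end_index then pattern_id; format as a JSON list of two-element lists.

Build automaton:
Trie (insert patterns):
  0='ε' goto d→6 e→1
  1='e' goto d→2 e→5  [P3 ends]
  2='ed' goto b→3
  3='edb' goto c→4
  4='edbc' goto ·  [P0 ends]
  5='ee' goto ·  [P1 ends]
  6='d' goto b→7
  7='db' goto ·  [P2 ends]

Failure links (BFS by depth):
  fail(1) 'e': from fail(0)=0 chase 'e': 0 ⇒ 0;  out={3}∪out(0)={3}
  fail(6) 'd': from fail(0)=0 chase 'd': 0 ⇒ 0;  out=∅∪out(0)=∅
  fail(2) 'ed': from fail(1)=0 chase 'd': 0 ⇒ 6;  out=∅∪out(6)=∅
  fail(5) 'ee': from fail(1)=0 chase 'e': 0 ⇒ 1;  out={1}∪out(1)={1,3}
  fail(7) 'db': from fail(6)=0 chase 'b': 0 ⇒ 0;  out={2}∪out(0)={2}
  fail(3) 'edb': from fail(2)=6 chase 'b': 6 ⇒ 7;  out=∅∪out(7)={2}
  fail(4) 'edbc': from fail(3)=7 chase 'c': 7→0 ⇒ 0;  out={0}∪out(0)={0}

Scan:
pos 0 'e': at 1  → match P3@[0:0]
pos 1 'd': at 2
pos 2 'b': at 3  → match P2@[1:2]
pos 3 'c': at 4  → match P0@[0:3]
pos 4 'd': at 6 (via fail)
pos 5 'd': at 6 (via fail)
pos 6 'b': at 7  → match P2@[5:6]
pos 7 'd': at 6 (via fail)
pos 8 'b': at 7  → match P2@[7:8]
pos 9 'd': at 6 (via fail)
pos 10 'b': at 7  → match P2@[9:10]
pos 11 'e': at 1 (via fail)  → match P3@[11:11]
pos 12 'd': at 2
pos 13 'b': at 3  → match P2@[12:13]
pos 14 'c': at 4  → match P0@[11:14]
pos 15 'a': at 0 (via fail)
pos 16 'd': at 6
pos 17 'e': at 1 (via fail)  → match P3@[17:17]
pos 18 'c': at 0 (via fail)
pos 19 'e': at 1  → match P3@[19:19]
pos 20 'e': at 5  → match P1@[19:20],P3@[20:20]
pos 21 'd': at 2 (via fail)
pos 22 'b': at 3  → match P2@[21:22]
pos 23 'c': at 4  → match P0@[20:23]
pos 24 'b': at 0 (via fail)
pos 25 'e': at 1  → match P3@[25:25]
pos 26 'c': at 0 (via fail)
pos 27 'c': at 0
pos 28 'd': at 6
pos 29 'b': at 7  → match P2@[28:29]
pos 30 'e': at 1 (via fail)  → match P3@[30:30]
pos 31 'c': at 0 (via fail)
pos 32 'b': at 0
pos 33 'c': at 0
pos 34 'a': at 0
pos 35 'e': at 1  → match P3@[35:35]
pos 36 'e': at 5  → match P1@[35:36],P3@[36:36]
pos 37 'e': at 5 (via fail)  → match P1@[36:37],P3@[37:37]
pos 38 'e': at 5 (via fail)  → match P1@[37:38],P3@[38:38]
pos 39 'd': at 2 (via fail)
pos 40 'b': at 3  → match P2@[39:40]
pos 41 'c': at 4  → match P0@[38:41]
pos 42 'd': at 6 (via fail)
pos 43 'e': at 1 (via fail)  → match P3@[43:43]
pos 44 'd': at 2
pos 45 'b': at 3  → match P2@[44:45]
pos 46 'c': at 4  → match P0@[43:46]
pos 47 'c': at 0 (via fail)
pos 48 'a': at 0
pos 49 'e': at 1  → match P3@[49:49]

Matches: [[0,3],[2,2],[3,0],[6,2],[8,2],[10,2],[11,3],[13,2],[14,0],[17,3],[19,3],[20,1],[20,3],[22,2],[23,0],[25,3],[29,2],[30,3],[35,3],[36,1],[36,3],[37,1],[37,3],[38,1],[38,3],[40,2],[41,0],[43,3],[45,2],[46,0],[49,3]]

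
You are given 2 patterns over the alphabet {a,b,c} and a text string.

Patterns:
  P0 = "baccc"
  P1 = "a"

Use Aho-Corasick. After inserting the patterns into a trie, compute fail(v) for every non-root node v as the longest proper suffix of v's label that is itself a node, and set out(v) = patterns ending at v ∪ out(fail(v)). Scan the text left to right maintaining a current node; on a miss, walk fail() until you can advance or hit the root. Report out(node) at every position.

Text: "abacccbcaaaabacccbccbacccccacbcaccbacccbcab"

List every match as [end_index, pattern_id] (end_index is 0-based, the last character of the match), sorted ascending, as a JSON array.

Build:
Trie (insert patterns):
  0='ε' goto a→6 b→1
  1='b' goto a→2
  2='ba' goto c→3
  3='bac' goto c→4
  4='bacc' goto c→5
  5='baccc' goto ·  [P0 ends]
  6='a' goto ·  [P1 ends]

BFS fail/out derivation:
  n1('b'): parent n0 fail=0; on 'b' 0 → fail=0;  out ∅∪∅=∅
  n6('a'): parent n0 fail=0; on 'a' 0 → fail=0;  out {1}∪∅={1}
  n2('ba'): parent n1 fail=0; on 'a' 0 → fail=6;  out ∅∪{1}={1}
  n3('bac'): parent n2 fail=6; on 'c' 6→0 → fail=0;  out ∅∪∅=∅
  n4('bacc'): parent n3 fail=0; on 'c' 0 → fail=0;  out ∅∪∅=∅
  n5('baccc'): parent n4 fail=0; on 'c' 0 → fail=0;  out {0}∪∅={0}

Text stream:
pos 0 'a': at 6  ** P1@[0:0]
pos 1 'b': at 1 (fail-walked)
pos 2 'a': at 2  ** P1@[2:2]
pos 3 'c': at 3
pos 4 'c': at 4
pos 5 'c': at 5  ** P0@[1:5]
pos 6 'b': at 1 (fail-walked)
pos 7 'c': at 0 (fail-walked)
pos 8 'a': at 6  ** P1@[8:8]
pos 9 'a': at 6 (fail-walked)  ** P1@[9:9]
pos 10 'a': at 6 (fail-walked)  ** P1@[10:10]
pos 11 'a': at 6 (fail-walked)  ** P1@[11:11]
pos 12 'b': at 1 (fail-walked)
pos 13 'a': at 2  ** P1@[13:13]
pos 14 'c': at 3
pos 15 'c': at 4
pos 16 'c': at 5  ** P0@[12:16]
pos 17 'b': at 1 (fail-walked)
pos 18 'c': at 0 (fail-walked)
pos 19 'c': at 0
pos 20 'b': at 1
pos 21 'a': at 2  ** P1@[21:21]
pos 22 'c': at 3
pos 23 'c': at 4
pos 24 'c': at 5  ** P0@[20:24]
pos 25 'c': at 0 (fail-walked)
pos 26 'c': at 0
pos 27 'a': at 6  ** P1@[27:27]
pos 28 'c': at 0 (fail-walked)
pos 29 'b': at 1
pos 30 'c': at 0 (fail-walked)
pos 31 'a': at 6  ** P1@[31:31]
pos 32 'c': at 0 (fail-walked)
pos 33 'c': at 0
pos 34 'b': at 1
pos 35 'a': at 2  ** P1@[35:35]
pos 36 'c': at 3
pos 37 'c': at 4
pos 38 'c': at 5  ** P0@[34:38]
pos 39 'b': at 1 (fail-walked)
pos 40 'c': at 0 (fail-walked)
pos 41 'a': at 6  ** P1@[41:41]
pos 42 'b': at 1 (fail-walked)

Result: [[0,1],[2,1],[5,0],[8,1],[9,1],[10,1],[11,1],[13,1],[16,0],[21,1],[24,0],[27,1],[31,1],[35,1],[38,0],[41,1]]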